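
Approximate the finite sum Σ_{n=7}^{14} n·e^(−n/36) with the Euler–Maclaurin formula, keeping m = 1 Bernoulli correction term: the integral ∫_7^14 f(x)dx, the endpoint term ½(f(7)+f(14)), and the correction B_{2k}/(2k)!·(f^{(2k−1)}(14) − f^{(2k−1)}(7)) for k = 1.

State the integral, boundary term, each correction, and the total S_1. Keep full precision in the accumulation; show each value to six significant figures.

∫_7^14 x·e^(−x/36) dx evaluates to 54.3986.
½[f(7) + f(14)] = ½[5.76304 + 9.48933] = 7.62619.
Integral + boundary = 62.0248.
Correction k=1: B_{2}/2! · (f^{(1)}(14) − f^{(1)}(7)) = 1/12 · (0.414217 − 0.663207) = -0.0207492.

S_1 ≈ 62.0041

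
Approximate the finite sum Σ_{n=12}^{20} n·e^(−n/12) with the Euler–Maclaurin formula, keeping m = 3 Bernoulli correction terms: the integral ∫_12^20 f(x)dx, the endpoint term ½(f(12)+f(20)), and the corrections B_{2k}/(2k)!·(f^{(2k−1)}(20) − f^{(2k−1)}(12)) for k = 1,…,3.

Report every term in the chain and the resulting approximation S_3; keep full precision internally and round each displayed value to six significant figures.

S_3 ≈ 37.5066

∫_12^20 x·e^(−x/12) dx evaluates to 33.4210.
Endpoint term: (f(12) + f(20))/2 = (4.41455 + 3.77751)/2 = 4.09603.
So far: 37.5171.
Correction k=1: B_{2}/2! · (f^{(1)}(20) − f^{(1)}(12)) = 1/12 · (-0.125917 − 0.00000) = -0.0104931.
Running total after k=1: 37.5066.
Correction k=2: B_{4}/4! · (f^{(3)}(20) − f^{(3)}(12)) = −1/720 · (0.00174885 − 0.00510944) = 4.66748e-06.
Running total after k=2: 37.5066.
Correction k=3: B_{6}/6! · (f^{(5)}(20) − f^{(5)}(12)) = 1/30240 · (3.03619e-05 − 7.09644e-05) = -1.34267e-09.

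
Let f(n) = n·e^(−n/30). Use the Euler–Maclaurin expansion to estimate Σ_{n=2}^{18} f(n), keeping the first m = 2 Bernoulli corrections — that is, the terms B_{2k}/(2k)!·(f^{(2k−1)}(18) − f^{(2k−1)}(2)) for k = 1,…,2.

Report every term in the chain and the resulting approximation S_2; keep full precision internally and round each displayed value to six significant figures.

Integral: ∫_2^18 x·e^(−x/30) dx = 107.798.
½[f(2) + f(18)] = ½[1.87101 + 9.87861] = 5.87481.
Integral + boundary = 113.673.
Order-1 term: 1/12 · (0.219525 − 0.873140) = -0.0544679.
Running total after k=1: 113.618.
Order-2 term: −1/720 · (0.00146350 − 0.00304906) = 2.20217e-06.

S_2 ≈ 113.618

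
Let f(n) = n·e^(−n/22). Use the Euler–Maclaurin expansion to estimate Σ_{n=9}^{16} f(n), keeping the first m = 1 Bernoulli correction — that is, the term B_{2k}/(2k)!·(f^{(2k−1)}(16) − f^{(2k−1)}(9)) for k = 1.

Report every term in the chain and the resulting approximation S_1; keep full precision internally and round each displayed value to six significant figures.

The integral term ∫_9^16 x·e^(−x/22) dx = 49.0450.
Boundary: ½(f(9) + f(16)) = ½(5.97828 + 7.73160) = 6.85494.
So far: 55.8999.
Order-1 term: 1/12 · (0.131789 − 0.392514) = -0.0217271.

S_1 ≈ 55.8782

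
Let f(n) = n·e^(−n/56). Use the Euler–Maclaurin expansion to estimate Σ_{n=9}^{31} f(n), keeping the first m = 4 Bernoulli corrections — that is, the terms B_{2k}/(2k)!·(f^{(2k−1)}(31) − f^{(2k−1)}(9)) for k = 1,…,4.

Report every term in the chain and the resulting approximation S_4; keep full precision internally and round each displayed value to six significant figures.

S_4 ≈ 311.415

Integral: ∫_9^31 x·e^(−x/56) dx = 298.710.
Boundary: ½(f(9) + f(31)) = ½(7.66382 + 17.8217) = 12.7427.
So far: 311.453.
Order-1 term: 1/12 · (0.256649 − 0.714681) = -0.0381694.
After k=1: 311.415.
Order-2 term: −1/720 · (0.000448480 − 0.000770967) = 4.47898e-07.
After k=2: 311.415.
Order-3 term: 1/30240 · (2.59924e-07 − 4.19017e-07) = -5.26102e-12.
After k=3: 311.415.
Order-4 term: −1/1209600 · (1.20165e-10 − 1.88836e-10) = 5.67718e-17.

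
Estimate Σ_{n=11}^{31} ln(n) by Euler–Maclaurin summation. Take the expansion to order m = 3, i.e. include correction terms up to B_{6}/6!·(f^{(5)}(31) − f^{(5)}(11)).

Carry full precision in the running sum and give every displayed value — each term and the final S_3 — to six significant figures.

The integral term ∫_11^31 ln(x) dx = 60.0768.
Boundary: ½(f(11) + f(31)) = ½(2.39790 + 3.43399) = 2.91594.
So far: 62.9927.
Order-1 term: 1/12 · (0.0322581 − 0.0909091) = -0.00488759.
Partial sum through k=1: 62.9878.
Order-2 term: −1/720 · (6.71344e-05 − 0.00150263) = 1.99374e-06.
Partial sum through k=2: 62.9878.
Order-3 term: 1/30240 · (8.38306e-07 − 0.000149021) = -4.90023e-09.

S_3 ≈ 62.9878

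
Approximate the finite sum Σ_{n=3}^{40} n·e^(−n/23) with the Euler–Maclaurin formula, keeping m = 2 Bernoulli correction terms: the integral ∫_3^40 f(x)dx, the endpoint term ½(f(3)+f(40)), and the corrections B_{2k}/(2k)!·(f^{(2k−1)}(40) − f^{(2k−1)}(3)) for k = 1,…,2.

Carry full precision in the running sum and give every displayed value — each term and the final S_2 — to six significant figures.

S_2 ≈ 275.078

The integral term ∫_3^40 x·e^(−x/23) dx = 270.323.
Boundary: ½(f(3) + f(40)) = ½(2.63314 + 7.02692) = 4.83003.
So far: 275.153.
Correction k=1: B_{2}/2! · (f^{(1)}(40) − f^{(1)}(3)) = 1/12 · (-0.129845 − 0.763229) = -0.0744229.
Running total after k=1: 275.078.
Correction k=2: B_{4}/4! · (f^{(3)}(40) − f^{(3)}(3)) = −1/720 · (0.000418716 − 0.00476117) = 6.03118e-06.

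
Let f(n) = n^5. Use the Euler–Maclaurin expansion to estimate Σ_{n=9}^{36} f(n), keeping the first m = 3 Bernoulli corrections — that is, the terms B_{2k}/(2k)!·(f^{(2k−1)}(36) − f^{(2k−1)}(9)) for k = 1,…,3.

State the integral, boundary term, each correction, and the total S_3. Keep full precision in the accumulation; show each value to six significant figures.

Integral: ∫_9^36 x^5 dx = 3.62708e+08.
Endpoint term: (f(9) + f(36))/2 = (59049.0 + 6.04662e+07)/2 = 3.02626e+07.
Integral + boundary = 3.92971e+08.
k=1: B_{2}/(2)! × [f^{(1)}(36) − f^{(1)}(9)] = 1/12 × (8.39808e+06 − 32805.0) = 697106.
Running total after k=1: 3.93668e+08.
k=2: B_{4}/(4)! × [f^{(3)}(36) − f^{(3)}(9)] = −1/720 × (77760.0 − 4860.00) = -101.250.
Running total after k=2: 3.93668e+08.
k=3: B_{6}/(6)! × [f^{(5)}(36) − f^{(5)}(9)] = 1/30240 × (120.000 − 120.000) = 0.00000.

S_3 ≈ 3.93668e+08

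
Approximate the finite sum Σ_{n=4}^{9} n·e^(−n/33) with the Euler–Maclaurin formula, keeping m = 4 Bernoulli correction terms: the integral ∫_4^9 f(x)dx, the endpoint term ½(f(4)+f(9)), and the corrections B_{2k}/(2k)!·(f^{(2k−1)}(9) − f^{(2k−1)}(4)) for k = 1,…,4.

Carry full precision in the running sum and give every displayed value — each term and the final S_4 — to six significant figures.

Integral: ∫_4^9 x·e^(−x/33) dx = 26.4557.
Boundary: ½(f(4) + f(9)) = ½(3.54338 + 6.85170) = 5.19754.
So far: 31.6532.
Order-1 term: 1/12 · (0.553673 − 0.778471) = -0.0187331.
After k=1: 31.6345.
Order-2 term: −1/720 · (0.00190659 − 0.00234175) = 6.04389e-07.
After k=2: 31.6345.
Order-3 term: 1/30240 · (3.03467e-06 − 3.64430e-06) = -2.01599e-11.
After k=3: 31.6345.
Order-4 term: −1/1209600 · (3.96562e-09 − 4.71831e-09) = 6.22261e-16.

S_4 ≈ 31.6345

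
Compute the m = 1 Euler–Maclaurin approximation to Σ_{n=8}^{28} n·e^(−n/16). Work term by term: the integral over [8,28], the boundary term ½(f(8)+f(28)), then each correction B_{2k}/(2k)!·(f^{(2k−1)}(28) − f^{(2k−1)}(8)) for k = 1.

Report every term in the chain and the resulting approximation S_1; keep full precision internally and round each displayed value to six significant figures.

Integral: ∫_8^28 x·e^(−x/16) dx = 110.571.
Endpoint term: (f(8) + f(28))/2 = (4.85225 + 4.86567)/2 = 4.85896.
Integral + boundary = 115.430.
Order-1 term: 1/12 · (-0.130330 − 0.303265) = -0.0361330.

S_1 ≈ 115.394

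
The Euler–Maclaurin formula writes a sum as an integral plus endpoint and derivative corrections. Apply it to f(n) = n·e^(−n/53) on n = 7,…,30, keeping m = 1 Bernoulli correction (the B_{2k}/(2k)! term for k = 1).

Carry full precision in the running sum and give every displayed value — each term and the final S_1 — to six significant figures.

Integral: ∫_7^30 x·e^(−x/53) dx = 288.931.
Boundary: ½(f(7) + f(30)) = ½(6.13392 + 17.0331) = 11.5835.
Running total after boundary: 300.515.
Order-1 term: 1/12 · (0.246391 − 0.760540) = -0.0428458.

S_1 ≈ 300.472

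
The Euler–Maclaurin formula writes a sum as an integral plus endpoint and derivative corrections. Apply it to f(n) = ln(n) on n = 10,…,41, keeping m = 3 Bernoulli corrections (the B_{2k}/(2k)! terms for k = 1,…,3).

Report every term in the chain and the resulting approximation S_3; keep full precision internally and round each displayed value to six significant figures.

Integral: ∫_10^41 ln(x) dx = 98.2306.
Endpoint term: (f(10) + f(41))/2 = (2.30259 + 3.71357)/2 = 3.00808.
Running total after boundary: 101.239.
k=1: B_{2}/(2)! × [f^{(1)}(41) − f^{(1)}(10)] = 1/12 × (0.0243902 − 0.100000) = -0.00630081.
Partial sum through k=1: 101.232.
k=2: B_{4}/(4)! × [f^{(3)}(41) − f^{(3)}(10)] = −1/720 × (2.90187e-05 − 0.00200000) = 2.73747e-06.
Partial sum through k=2: 101.232.
k=3: B_{6}/(6)! × [f^{(5)}(41) − f^{(5)}(10)] = 1/30240 × (2.07153e-07 − 0.000240000) = -7.92966e-09.

S_3 ≈ 101.232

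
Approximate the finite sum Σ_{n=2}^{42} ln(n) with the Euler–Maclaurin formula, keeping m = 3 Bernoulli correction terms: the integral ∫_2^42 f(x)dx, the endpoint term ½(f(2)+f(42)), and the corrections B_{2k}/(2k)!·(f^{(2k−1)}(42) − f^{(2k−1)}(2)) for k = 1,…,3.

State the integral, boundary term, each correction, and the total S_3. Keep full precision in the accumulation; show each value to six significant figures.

S_3 ≈ 117.772

∫_2^42 ln(x) dx evaluates to 115.596.
Endpoint term: (f(2) + f(42))/2 = (0.693147 + 3.73767)/2 = 2.21541.
Running total after boundary: 117.811.
k=1: B_{2}/(2)! × [f^{(1)}(42) − f^{(1)}(2)] = 1/12 × (0.0238095 − 0.500000) = -0.0396825.
After k=1: 117.772.
k=2: B_{4}/(4)! × [f^{(3)}(42) − f^{(3)}(2)] = −1/720 × (2.69949e-05 − 0.250000) = 0.000347185.
After k=2: 117.772.
k=3: B_{6}/(6)! × [f^{(5)}(42) − f^{(5)}(2)] = 1/30240 × (1.83639e-07 − 0.750000) = -2.48016e-05.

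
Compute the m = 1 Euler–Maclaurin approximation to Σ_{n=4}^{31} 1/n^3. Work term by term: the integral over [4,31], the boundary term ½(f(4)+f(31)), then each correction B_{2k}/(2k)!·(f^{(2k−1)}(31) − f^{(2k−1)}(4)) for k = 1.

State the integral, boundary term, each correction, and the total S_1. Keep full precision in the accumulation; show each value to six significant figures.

S_1 ≈ 0.0395353

The integral term ∫_4^31 1/x^3 dx = 0.0307297.
Boundary: ½(f(4) + f(31)) = ½(0.0156250 + 3.35672e-05) = 0.00782928.
Running total after boundary: 0.0385590.
k=1: B_{2}/(2)! × [f^{(1)}(31) − f^{(1)}(4)] = 1/12 × (-3.24844e-06 − (-0.0117188)) = 0.000976292.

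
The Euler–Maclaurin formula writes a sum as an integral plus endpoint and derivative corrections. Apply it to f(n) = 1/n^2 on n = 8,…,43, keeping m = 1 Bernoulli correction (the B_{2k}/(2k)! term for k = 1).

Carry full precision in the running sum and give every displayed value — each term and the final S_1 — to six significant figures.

S_1 ≈ 0.110151

The integral term ∫_8^43 1/x^2 dx = 0.101744.
Endpoint term: (f(8) + f(43))/2 = (0.0156250 + 0.000540833)/2 = 0.00808292.
Integral + boundary = 0.109827.
k=1: B_{2}/(2)! × [f^{(1)}(43) − f^{(1)}(8)] = 1/12 × (-2.51550e-05 − (-0.00390625)) = 0.000323425.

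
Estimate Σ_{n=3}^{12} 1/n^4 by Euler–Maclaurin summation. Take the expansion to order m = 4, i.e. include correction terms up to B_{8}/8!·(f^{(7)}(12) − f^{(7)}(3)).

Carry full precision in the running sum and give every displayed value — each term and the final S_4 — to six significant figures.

S_4 ≈ 0.0196524

Integral: ∫_3^12 1/x^4 dx = 0.0121528.
Boundary: ½(f(3) + f(12)) = ½(0.0123457 + 4.82253e-05) = 0.00619695.
Running total after boundary: 0.0183497.
Correction k=1: B_{2}/2! · (f^{(1)}(12) − f^{(1)}(3)) = 1/12 · (-1.60751e-05 − (-0.0164609)) = 0.00137040.
Partial sum through k=1: 0.0197201.
Correction k=2: B_{4}/4! · (f^{(3)}(12) − f^{(3)}(3)) = −1/720 · (-3.34898e-06 − (-0.0548697)) = -7.62032e-05.
Partial sum through k=2: 0.0196439.
Correction k=3: B_{6}/6! · (f^{(5)}(12) − f^{(5)}(3)) = 1/30240 · (-1.30238e-06 − (-0.341411)) = 1.12900e-05.
Partial sum through k=3: 0.0196552.
Correction k=4: B_{8}/8! · (f^{(7)}(12) − f^{(7)}(3)) = −1/1209600 · (-8.13988e-07 − (-3.41411)) = -2.82251e-06.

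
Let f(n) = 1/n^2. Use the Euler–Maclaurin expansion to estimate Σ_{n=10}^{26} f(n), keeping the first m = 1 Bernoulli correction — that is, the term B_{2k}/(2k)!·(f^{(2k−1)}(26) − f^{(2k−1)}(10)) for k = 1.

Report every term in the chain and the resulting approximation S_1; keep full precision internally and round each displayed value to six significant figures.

The integral term ∫_10^26 1/x^2 dx = 0.0615385.
½[f(10) + f(26)] = ½[0.0100000 + 0.00147929] = 0.00573964.
Integral + boundary = 0.0672781.
k=1: B_{2}/(2)! × [f^{(1)}(26) − f^{(1)}(10)] = 1/12 × (-0.000113792 − (-0.00200000)) = 0.000157184.

S_1 ≈ 0.0674353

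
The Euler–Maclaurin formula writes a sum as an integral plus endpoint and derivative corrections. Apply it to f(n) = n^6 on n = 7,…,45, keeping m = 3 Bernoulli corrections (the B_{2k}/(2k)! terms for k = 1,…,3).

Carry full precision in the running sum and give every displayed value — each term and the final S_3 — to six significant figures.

∫_7^45 x^6 dx evaluates to 5.33812e+10.
Boundary: ½(f(7) + f(45)) = ½(117649 + 8.30377e+09) = 4.15194e+09.
Running total after boundary: 5.75332e+10.
Correction k=1: B_{2}/2! · (f^{(1)}(45) − f^{(1)}(7)) = 1/12 · (1.10717e+09 − 100842) = 9.22557e+07.
Partial sum through k=1: 5.76254e+10.
Correction k=2: B_{4}/4! · (f^{(3)}(45) − f^{(3)}(7)) = −1/720 · (1.09350e+07 − 41160.0) = -15130.3.
Partial sum through k=2: 5.76254e+10.
Correction k=3: B_{6}/6! · (f^{(5)}(45) − f^{(5)}(7)) = 1/30240 · (32400.0 − 5040.00) = 0.904762.

S_3 ≈ 5.76254e+10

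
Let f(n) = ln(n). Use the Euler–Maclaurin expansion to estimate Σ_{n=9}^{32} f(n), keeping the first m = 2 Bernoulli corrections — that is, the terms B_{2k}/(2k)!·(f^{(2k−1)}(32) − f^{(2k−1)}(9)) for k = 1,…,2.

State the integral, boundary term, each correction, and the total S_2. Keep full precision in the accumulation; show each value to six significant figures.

∫_9^32 ln(x) dx evaluates to 68.1285.
Endpoint term: (f(9) + f(32))/2 = (2.19722 + 3.46574)/2 = 2.83148.
So far: 70.9600.
k=1: B_{2}/(2)! × [f^{(1)}(32) − f^{(1)}(9)] = 1/12 × (0.0312500 − 0.111111) = -0.00665509.
After k=1: 70.9534.
k=2: B_{4}/(4)! × [f^{(3)}(32) − f^{(3)}(9)] = −1/720 × (6.10352e-05 − 0.00274348) = 3.72562e-06.

S_2 ≈ 70.9534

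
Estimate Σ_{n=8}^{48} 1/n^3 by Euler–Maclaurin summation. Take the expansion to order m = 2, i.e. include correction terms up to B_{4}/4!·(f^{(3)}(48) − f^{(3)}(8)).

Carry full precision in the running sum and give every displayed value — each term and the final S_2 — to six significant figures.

S_2 ≈ 0.00863724

∫_8^48 1/x^3 dx evaluates to 0.00759549.
Endpoint term: (f(8) + f(48))/2 = (0.00195312 + 9.04225e-06)/2 = 0.000981084.
Running total after boundary: 0.00857657.
Correction k=1: B_{2}/2! · (f^{(1)}(48) − f^{(1)}(8)) = 1/12 · (-5.65140e-07 − (-0.000732422)) = 6.09881e-05.
Running total after k=1: 0.00863756.
Correction k=2: B_{4}/4! · (f^{(3)}(48) − f^{(3)}(8)) = −1/720 · (-4.90573e-09 − (-0.000228882)) = -3.17885e-07.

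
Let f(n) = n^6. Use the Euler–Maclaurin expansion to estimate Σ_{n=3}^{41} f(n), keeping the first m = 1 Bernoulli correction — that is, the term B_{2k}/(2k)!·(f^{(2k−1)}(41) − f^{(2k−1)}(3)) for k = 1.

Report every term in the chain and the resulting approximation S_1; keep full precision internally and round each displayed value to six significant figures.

S_1 ≈ 3.02550e+10

Integral: ∫_3^41 x^6 dx = 2.78220e+10.
Endpoint term: (f(3) + f(41))/2 = (729.000 + 4.75010e+09)/2 = 2.37505e+09.
Integral + boundary = 3.01971e+10.
Order-1 term: 1/12 · (6.95137e+08 − 1458.00) = 5.79280e+07.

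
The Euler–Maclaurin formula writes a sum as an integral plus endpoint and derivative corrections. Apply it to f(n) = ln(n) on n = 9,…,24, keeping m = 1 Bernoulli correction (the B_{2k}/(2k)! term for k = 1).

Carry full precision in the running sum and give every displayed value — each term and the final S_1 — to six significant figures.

∫_9^24 ln(x) dx evaluates to 41.4983.
Boundary: ½(f(9) + f(24)) = ½(2.19722 + 3.17805) = 2.68764.
So far: 44.1859.
Correction k=1: B_{2}/2! · (f^{(1)}(24) − f^{(1)}(9)) = 1/12 · (0.0416667 − 0.111111) = -0.00578704.

S_1 ≈ 44.1801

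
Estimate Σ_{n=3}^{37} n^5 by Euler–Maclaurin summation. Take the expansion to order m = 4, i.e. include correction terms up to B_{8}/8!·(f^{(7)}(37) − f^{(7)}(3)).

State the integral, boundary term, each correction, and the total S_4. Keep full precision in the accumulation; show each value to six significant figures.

S_4 ≈ 4.63074e+08

The integral term ∫_3^37 x^5 dx = 4.27621e+08.
Endpoint term: (f(3) + f(37))/2 = (243.000 + 6.93440e+07)/2 = 3.46721e+07.
Running total after boundary: 4.62293e+08.
Correction k=1: B_{2}/2! · (f^{(1)}(37) − f^{(1)}(3)) = 1/12 · (9.37080e+06 − 405.000) = 780867.
Running total after k=1: 4.63074e+08.
Correction k=2: B_{4}/4! · (f^{(3)}(37) − f^{(3)}(3)) = −1/720 · (82140.0 − 540.000) = -113.333.
Running total after k=2: 4.63074e+08.
Correction k=3: B_{6}/6! · (f^{(5)}(37) − f^{(5)}(3)) = 1/30240 · (120.000 − 120.000) = 0.00000.
Running total after k=3: 4.63074e+08.
Correction k=4: B_{8}/8! · (f^{(7)}(37) − f^{(7)}(3)) = −1/1209600 · (0.00000 − 0.00000) = 0.00000.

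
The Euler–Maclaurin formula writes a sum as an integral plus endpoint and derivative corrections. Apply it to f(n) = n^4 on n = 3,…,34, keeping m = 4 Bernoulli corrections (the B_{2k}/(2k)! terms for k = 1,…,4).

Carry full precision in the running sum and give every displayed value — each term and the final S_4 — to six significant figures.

∫_3^34 x^4 dx evaluates to 9.08704e+06.
Endpoint term: (f(3) + f(34))/2 = (81.0000 + 1.33634e+06)/2 = 668208.
Integral + boundary = 9.75524e+06.
Correction k=1: B_{2}/2! · (f^{(1)}(34) − f^{(1)}(3)) = 1/12 · (157216 − 108.000) = 13092.3.
Partial sum through k=1: 9.76834e+06.
Correction k=2: B_{4}/4! · (f^{(3)}(34) − f^{(3)}(3)) = −1/720 · (816.000 − 72.0000) = -1.03333.
Partial sum through k=2: 9.76834e+06.
Correction k=3: B_{6}/6! · (f^{(5)}(34) − f^{(5)}(3)) = 1/30240 · (0.00000 − 0.00000) = 0.00000.
Partial sum through k=3: 9.76834e+06.
Correction k=4: B_{8}/8! · (f^{(7)}(34) − f^{(7)}(3)) = −1/1209600 · (0.00000 − 0.00000) = 0.00000.

S_4 ≈ 9.76834e+06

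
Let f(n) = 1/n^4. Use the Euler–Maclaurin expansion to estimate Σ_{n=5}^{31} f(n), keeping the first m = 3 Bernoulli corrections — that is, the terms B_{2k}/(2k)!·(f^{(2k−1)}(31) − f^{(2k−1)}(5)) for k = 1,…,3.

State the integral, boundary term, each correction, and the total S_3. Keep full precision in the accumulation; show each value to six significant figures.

∫_5^31 1/x^4 dx evaluates to 0.00265548.
Boundary: ½(f(5) + f(31)) = ½(0.00160000 + 1.08281e-06) = 0.000800541.
So far: 0.00345602.
Correction k=1: B_{2}/2! · (f^{(1)}(31) − f^{(1)}(5)) = 1/12 · (-1.39718e-07 − (-0.00128000)) = 0.000106655.
Partial sum through k=1: 0.00356267.
Correction k=2: B_{4}/4! · (f^{(3)}(31) − f^{(3)}(5)) = −1/720 · (-4.36164e-09 − (-0.00153600)) = -2.13333e-06.
Partial sum through k=2: 0.00356054.
Correction k=3: B_{6}/6! · (f^{(5)}(31) − f^{(5)}(5)) = 1/30240 · (-2.54164e-10 − (-0.00344064)) = 1.13778e-07.

S_3 ≈ 0.00356065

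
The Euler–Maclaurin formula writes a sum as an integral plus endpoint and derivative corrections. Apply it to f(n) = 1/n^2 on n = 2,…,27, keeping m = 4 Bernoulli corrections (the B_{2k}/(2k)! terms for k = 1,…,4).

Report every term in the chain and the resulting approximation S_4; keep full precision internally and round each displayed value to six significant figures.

S_4 ≈ 0.608553

∫_2^27 1/x^2 dx evaluates to 0.462963.
Boundary: ½(f(2) + f(27)) = ½(0.250000 + 0.00137174) = 0.125686.
Integral + boundary = 0.588649.
Correction k=1: B_{2}/2! · (f^{(1)}(27) − f^{(1)}(2)) = 1/12 · (-0.000101611 − (-0.250000)) = 0.0208249.
Partial sum through k=1: 0.609474.
Correction k=2: B_{4}/4! · (f^{(3)}(27) − f^{(3)}(2)) = −1/720 · (-1.67260e-06 − (-0.750000)) = -0.00104166.
Partial sum through k=2: 0.608432.
Correction k=3: B_{6}/6! · (f^{(5)}(27) − f^{(5)}(2)) = 1/30240 · (-6.88313e-08 − (-5.62500)) = 0.000186012.
Partial sum through k=3: 0.608618.
Correction k=4: B_{8}/8! · (f^{(7)}(27) − f^{(7)}(2)) = −1/1209600 · (-5.28745e-09 − (-78.7500)) = -6.51042e-05.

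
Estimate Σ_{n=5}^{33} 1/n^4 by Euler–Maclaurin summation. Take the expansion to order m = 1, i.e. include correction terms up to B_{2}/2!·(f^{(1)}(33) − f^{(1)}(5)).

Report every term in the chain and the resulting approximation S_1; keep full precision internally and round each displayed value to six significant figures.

The integral term ∫_5^33 1/x^4 dx = 0.00265739.
Boundary: ½(f(5) + f(33)) = ½(0.00160000 + 8.43226e-07) = 0.000800422.
So far: 0.00345781.
Order-1 term: 1/12 · (-1.02209e-07 − (-0.00128000)) = 0.000106658.

S_1 ≈ 0.00356447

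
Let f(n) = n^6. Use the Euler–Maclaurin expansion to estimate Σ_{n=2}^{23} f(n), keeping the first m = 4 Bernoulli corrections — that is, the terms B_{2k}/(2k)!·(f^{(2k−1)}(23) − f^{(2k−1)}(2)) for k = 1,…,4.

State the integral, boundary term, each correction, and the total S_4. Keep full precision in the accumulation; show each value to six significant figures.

The integral term ∫_2^23 x^6 dx = 4.86404e+08.
Endpoint term: (f(2) + f(23))/2 = (64.0000 + 1.48036e+08)/2 = 7.40180e+07.
So far: 5.60422e+08.
k=1: B_{2}/(2)! × [f^{(1)}(23) − f^{(1)}(2)] = 1/12 × (3.86181e+07 − 192.000) = 3.21816e+06.
Partial sum through k=1: 5.63640e+08.
k=2: B_{4}/(4)! × [f^{(3)}(23) − f^{(3)}(2)] = −1/720 × (1.46004e+06 − 960.000) = -2026.50.
Partial sum through k=2: 5.63638e+08.
k=3: B_{6}/(6)! × [f^{(5)}(23) − f^{(5)}(2)] = 1/30240 × (16560.0 − 1440.00) = 0.500000.
Partial sum through k=3: 5.63638e+08.
k=4: B_{8}/(8)! × [f^{(7)}(23) − f^{(7)}(2)] = −1/1209600 × (0.00000 − 0.00000) = 0.00000.

S_4 ≈ 5.63638e+08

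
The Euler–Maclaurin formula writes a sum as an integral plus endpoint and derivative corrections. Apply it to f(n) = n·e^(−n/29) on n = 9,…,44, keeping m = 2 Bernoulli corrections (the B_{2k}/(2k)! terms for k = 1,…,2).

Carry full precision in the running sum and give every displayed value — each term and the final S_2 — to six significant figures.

S_2 ≈ 351.761

Integral: ∫_9^44 x·e^(−x/29) dx = 343.688.
½[f(9) + f(44)] = ½[6.59875 + 9.64991] = 8.12433.
So far: 351.812.
Order-1 term: 1/12 · (-0.113439 − 0.505651) = -0.0515909.
Running total after k=1: 351.761.
Order-2 term: −1/720 · (0.000386674 − 0.00234487) = 2.71972e-06.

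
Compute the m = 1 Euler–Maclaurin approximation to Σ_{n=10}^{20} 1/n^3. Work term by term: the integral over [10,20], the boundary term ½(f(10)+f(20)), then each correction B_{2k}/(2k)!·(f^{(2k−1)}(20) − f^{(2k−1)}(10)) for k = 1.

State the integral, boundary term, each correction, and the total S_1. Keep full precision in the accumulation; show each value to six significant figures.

The integral term ∫_10^20 1/x^3 dx = 0.00375000.
Endpoint term: (f(10) + f(20))/2 = (0.00100000 + 0.000125000)/2 = 0.000562500.
So far: 0.00431250.
Order-1 term: 1/12 · (-1.87500e-05 − (-0.000300000)) = 2.34375e-05.

S_1 ≈ 0.00433594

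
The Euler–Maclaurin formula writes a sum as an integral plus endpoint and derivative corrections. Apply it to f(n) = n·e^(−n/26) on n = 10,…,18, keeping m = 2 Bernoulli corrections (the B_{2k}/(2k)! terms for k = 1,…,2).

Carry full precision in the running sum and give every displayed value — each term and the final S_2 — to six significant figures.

S_2 ≈ 72.5517

∫_10^18 x·e^(−x/26) dx evaluates to 64.6664.
Endpoint term: (f(10) + f(18))/2 = (6.80712 + 9.00756)/2 = 7.90734.
So far: 72.5738.
Order-1 term: 1/12 · (0.153975 − 0.418900) = -0.0220770.
After k=1: 72.5517.
Order-2 term: −1/720 · (0.00170831 − 0.00263362) = 1.28515e-06.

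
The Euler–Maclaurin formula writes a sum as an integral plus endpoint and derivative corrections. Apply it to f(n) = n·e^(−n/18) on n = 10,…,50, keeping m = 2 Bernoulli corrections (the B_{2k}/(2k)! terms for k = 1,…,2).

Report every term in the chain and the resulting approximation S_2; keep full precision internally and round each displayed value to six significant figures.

∫_10^50 x·e^(−x/18) dx evaluates to 213.068.
Boundary: ½(f(10) + f(50)) = ½(5.73753 + 3.10883) = 4.42318.
Running total after boundary: 217.491.
Order-1 term: 1/12 · (-0.110536 − 0.255002) = -0.0304615.
Partial sum through k=1: 217.460.
Order-2 term: −1/720 · (4.26451e-05 − 0.00432873) = 5.95290e-06.

S_2 ≈ 217.460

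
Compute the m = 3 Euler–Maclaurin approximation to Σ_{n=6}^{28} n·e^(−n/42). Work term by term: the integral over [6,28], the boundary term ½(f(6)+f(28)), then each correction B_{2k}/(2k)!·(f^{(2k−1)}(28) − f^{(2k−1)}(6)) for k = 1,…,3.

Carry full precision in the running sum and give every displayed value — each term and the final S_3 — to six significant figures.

S_3 ≈ 247.920

Integral: ∫_6^28 x·e^(−x/42) dx = 238.180.
½[f(6) + f(28)] = ½[5.20127 + 14.3757] = 9.78847.
Integral + boundary = 247.968.
Correction k=1: B_{2}/2! · (f^{(1)}(28) − f^{(1)}(6)) = 1/12 · (0.171139 − 0.743038) = -0.0476583.
After k=1: 247.920.
Correction k=2: B_{4}/4! · (f^{(3)}(28) − f^{(3)}(6)) = −1/720 · (0.000679123 − 0.00140408) = 1.00688e-06.
After k=2: 247.920.
Correction k=3: B_{6}/6! · (f^{(5)}(28) − f^{(5)}(6)) = 1/30240 · (7.14982e-07 − 1.35314e-06) = -2.11030e-11.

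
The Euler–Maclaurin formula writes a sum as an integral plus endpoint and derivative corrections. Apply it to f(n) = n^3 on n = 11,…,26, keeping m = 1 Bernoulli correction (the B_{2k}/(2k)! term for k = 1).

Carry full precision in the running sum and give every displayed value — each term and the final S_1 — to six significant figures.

S_1 ≈ 120176

Integral: ∫_11^26 x^3 dx = 110584.
Boundary: ½(f(11) + f(26)) = ½(1331.00 + 17576.0) = 9453.50.
Running total after boundary: 120037.
Order-1 term: 1/12 · (2028.00 − 363.000) = 138.750.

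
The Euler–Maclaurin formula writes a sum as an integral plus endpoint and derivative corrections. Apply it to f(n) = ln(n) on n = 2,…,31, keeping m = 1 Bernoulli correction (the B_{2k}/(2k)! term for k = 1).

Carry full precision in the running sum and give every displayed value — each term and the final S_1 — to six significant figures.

S_1 ≈ 78.0919

Integral: ∫_2^31 ln(x) dx = 76.0673.
Boundary: ½(f(2) + f(31)) = ½(0.693147 + 3.43399) = 2.06357.
Integral + boundary = 78.1309.
k=1: B_{2}/(2)! × [f^{(1)}(31) − f^{(1)}(2)] = 1/12 × (0.0322581 − 0.500000) = -0.0389785.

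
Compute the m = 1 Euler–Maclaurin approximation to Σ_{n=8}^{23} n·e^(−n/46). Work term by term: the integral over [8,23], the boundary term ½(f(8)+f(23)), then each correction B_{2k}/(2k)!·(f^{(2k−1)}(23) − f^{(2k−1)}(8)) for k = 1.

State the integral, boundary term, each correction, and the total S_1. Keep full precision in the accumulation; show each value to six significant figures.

S_1 ≈ 172.655

Integral: ∫_8^23 x·e^(−x/46) dx = 162.351.
Endpoint term: (f(8) + f(23))/2 = (6.72296 + 13.9502)/2 = 10.3366.
Running total after boundary: 172.687.
k=1: B_{2}/(2)! × [f^{(1)}(23) − f^{(1)}(8)] = 1/12 × (0.303265 − 0.694219) = -0.0325794.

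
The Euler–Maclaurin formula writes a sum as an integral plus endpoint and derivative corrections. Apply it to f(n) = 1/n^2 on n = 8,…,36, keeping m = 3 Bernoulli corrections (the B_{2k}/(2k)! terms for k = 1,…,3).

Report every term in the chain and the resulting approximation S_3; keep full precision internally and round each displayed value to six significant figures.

∫_8^36 1/x^2 dx evaluates to 0.0972222.
Endpoint term: (f(8) + f(36))/2 = (0.0156250 + 0.000771605)/2 = 0.00819830.
Integral + boundary = 0.105421.
k=1: B_{2}/(2)! × [f^{(1)}(36) − f^{(1)}(8)] = 1/12 × (-4.28669e-05 − (-0.00390625)) = 0.000321949.
Running total after k=1: 0.105742.
k=2: B_{4}/(4)! × [f^{(3)}(36) − f^{(3)}(8)] = −1/720 × (-3.96916e-07 − (-0.000732422)) = -1.01670e-06.
Running total after k=2: 0.105741.
k=3: B_{6}/(6)! × [f^{(5)}(36) − f^{(5)}(8)] = 1/30240 × (-9.18787e-09 − (-0.000343323)) = 1.13530e-08.

S_3 ≈ 0.105741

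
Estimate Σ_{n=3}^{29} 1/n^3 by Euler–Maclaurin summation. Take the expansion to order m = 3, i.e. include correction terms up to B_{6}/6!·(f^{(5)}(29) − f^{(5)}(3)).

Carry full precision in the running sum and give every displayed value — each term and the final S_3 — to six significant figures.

S_3 ≈ 0.0764845

Integral: ∫_3^29 1/x^3 dx = 0.0549610.
Boundary: ½(f(3) + f(29)) = ½(0.0370370 + 4.10021e-05) = 0.0185390.
Running total after boundary: 0.0735000.
Order-1 term: 1/12 · (-4.24160e-06 − (-0.0370370)) = 0.00308607.
Running total after k=1: 0.0765861.
Order-2 term: −1/720 · (-1.00870e-07 − (-0.0823045)) = -0.000114312.
Running total after k=2: 0.0764718.
Order-3 term: 1/30240 · (-5.03752e-09 − (-0.384088)) = 1.27013e-05.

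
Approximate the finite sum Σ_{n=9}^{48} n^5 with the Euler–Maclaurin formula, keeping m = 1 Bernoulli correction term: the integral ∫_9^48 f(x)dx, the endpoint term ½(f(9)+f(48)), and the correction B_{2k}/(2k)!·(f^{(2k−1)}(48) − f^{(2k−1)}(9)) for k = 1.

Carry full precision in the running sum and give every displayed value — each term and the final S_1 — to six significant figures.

S_1 ≈ 2.16798e+09

Integral: ∫_9^48 x^5 dx = 2.03834e+09.
½[f(9) + f(48)] = ½[59049.0 + 2.54804e+08] = 1.27432e+08.
Integral + boundary = 2.16577e+09.
k=1: B_{2}/(2)! × [f^{(1)}(48) − f^{(1)}(9)] = 1/12 × (2.65421e+07 − 32805.0) = 2.20911e+06.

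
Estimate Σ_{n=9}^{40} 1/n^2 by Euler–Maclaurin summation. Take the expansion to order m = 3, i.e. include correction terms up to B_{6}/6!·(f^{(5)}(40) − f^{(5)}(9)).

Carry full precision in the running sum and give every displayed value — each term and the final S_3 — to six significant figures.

The integral term ∫_9^40 1/x^2 dx = 0.0861111.
½[f(9) + f(40)] = ½[0.0123457 + 0.000625000] = 0.00648534.
Integral + boundary = 0.0925965.
Correction k=1: B_{2}/2! · (f^{(1)}(40) − f^{(1)}(9)) = 1/12 · (-3.12500e-05 − (-0.00274348)) = 0.000226020.
Running total after k=1: 0.0928225.
Correction k=2: B_{4}/4! · (f^{(3)}(40) − f^{(3)}(9)) = −1/720 · (-2.34375e-07 − (-0.000406442)) = -5.64177e-07.
Running total after k=2: 0.0928219.
Correction k=3: B_{6}/6! · (f^{(5)}(40) − f^{(5)}(9)) = 1/30240 · (-4.39453e-09 − (-0.000150534)) = 4.97783e-09.

S_3 ≈ 0.0928219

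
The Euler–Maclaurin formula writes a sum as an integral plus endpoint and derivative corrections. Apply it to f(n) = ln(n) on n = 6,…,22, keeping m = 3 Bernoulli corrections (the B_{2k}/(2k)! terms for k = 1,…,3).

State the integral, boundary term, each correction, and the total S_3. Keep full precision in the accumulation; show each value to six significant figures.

Integral: ∫_6^22 ln(x) dx = 41.2524.
½[f(6) + f(22)] = ½[1.79176 + 3.09104] = 2.44140.
So far: 43.6938.
k=1: B_{2}/(2)! × [f^{(1)}(22) − f^{(1)}(6)] = 1/12 × (0.0454545 − 0.166667) = -0.0101010.
Running total after k=1: 43.6837.
k=2: B_{4}/(4)! × [f^{(3)}(22) − f^{(3)}(6)] = −1/720 × (0.000187829 − 0.00925926) = 1.25992e-05.
Running total after k=2: 43.6837.
k=3: B_{6}/(6)! × [f^{(5)}(22) − f^{(5)}(6)] = 1/30240 × (4.65691e-06 − 0.00308642) = -1.01910e-07.

S_3 ≈ 43.6837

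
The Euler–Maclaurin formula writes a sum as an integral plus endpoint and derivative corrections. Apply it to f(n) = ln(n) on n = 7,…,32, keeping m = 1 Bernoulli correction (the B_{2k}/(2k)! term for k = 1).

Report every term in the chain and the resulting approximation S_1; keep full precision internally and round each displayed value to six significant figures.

Integral: ∫_7^32 ln(x) dx = 72.2822.
½[f(7) + f(32)] = ½[1.94591 + 3.46574] = 2.70582.
Running total after boundary: 74.9880.
Correction k=1: B_{2}/2! · (f^{(1)}(32) − f^{(1)}(7)) = 1/12 · (0.0312500 − 0.142857) = -0.00930060.

S_1 ≈ 74.9787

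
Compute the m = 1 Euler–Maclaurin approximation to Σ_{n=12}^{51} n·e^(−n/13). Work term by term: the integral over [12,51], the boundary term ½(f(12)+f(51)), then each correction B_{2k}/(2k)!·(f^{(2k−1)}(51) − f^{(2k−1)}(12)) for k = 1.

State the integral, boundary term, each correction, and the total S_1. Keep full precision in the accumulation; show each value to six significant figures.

Integral: ∫_12^51 x·e^(−x/13) dx = 112.664.
Boundary: ½(f(12) + f(51)) = ½(4.76754 + 1.00879) = 2.88816.
Integral + boundary = 115.552.
Order-1 term: 1/12 · (-0.0578189 − 0.0305611) = -0.00736500.

S_1 ≈ 115.545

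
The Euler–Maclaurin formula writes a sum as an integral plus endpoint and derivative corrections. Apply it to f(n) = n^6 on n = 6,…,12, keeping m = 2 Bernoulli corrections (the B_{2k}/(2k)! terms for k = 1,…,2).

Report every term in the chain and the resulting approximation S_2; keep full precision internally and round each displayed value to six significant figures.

S_2 ≈ 6.71543e+06

The integral term ∫_6^12 x^6 dx = 5.07884e+06.
Boundary: ½(f(6) + f(12)) = ½(46656.0 + 2.98598e+06) = 1.51632e+06.
Running total after boundary: 6.59516e+06.
Order-1 term: 1/12 · (1.49299e+06 − 46656.0) = 120528.
After k=1: 6.71569e+06.
Order-2 term: −1/720 · (207360 − 25920.0) = -252.000.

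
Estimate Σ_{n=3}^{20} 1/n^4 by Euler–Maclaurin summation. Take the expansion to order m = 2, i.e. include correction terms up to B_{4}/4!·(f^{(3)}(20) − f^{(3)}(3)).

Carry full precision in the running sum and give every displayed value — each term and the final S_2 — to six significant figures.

The integral term ∫_3^20 1/x^4 dx = 0.0123040.
½[f(3) + f(20)] = ½[0.0123457 + 6.25000e-06] = 0.00617596.
Integral + boundary = 0.0184800.
k=1: B_{2}/(2)! × [f^{(1)}(20) − f^{(1)}(3)] = 1/12 × (-1.25000e-06 − (-0.0164609)) = 0.00137164.
Running total after k=1: 0.0198516.
k=2: B_{4}/(4)! × [f^{(3)}(20) − f^{(3)}(3)] = −1/720 × (-9.37500e-08 − (-0.0548697)) = -7.62078e-05.

S_2 ≈ 0.0197754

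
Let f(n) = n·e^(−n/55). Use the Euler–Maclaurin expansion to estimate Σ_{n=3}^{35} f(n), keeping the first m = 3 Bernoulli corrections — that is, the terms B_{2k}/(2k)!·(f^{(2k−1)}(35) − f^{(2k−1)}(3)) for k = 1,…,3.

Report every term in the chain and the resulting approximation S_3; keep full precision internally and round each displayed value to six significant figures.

S_3 ≈ 411.677

The integral term ∫_3^35 x·e^(−x/55) dx = 401.054.
Boundary: ½(f(3) + f(35)) = ½(2.84075 + 18.5225) = 10.6816.
Integral + boundary = 411.736.
Correction k=1: B_{2}/2! · (f^{(1)}(35) − f^{(1)}(3)) = 1/12 · (0.192441 − 0.895266) = -0.0585687.
Partial sum through k=1: 411.677.
Correction k=2: B_{4}/4! · (f^{(3)}(35) − f^{(3)}(3)) = −1/720 · (0.000413510 − 0.000922015) = 7.06257e-07.
Partial sum through k=2: 411.677.
Correction k=3: B_{6}/6! · (f^{(5)}(35) − f^{(5)}(3)) = 1/30240 · (2.52365e-07 − 5.11760e-07) = -8.57790e-12.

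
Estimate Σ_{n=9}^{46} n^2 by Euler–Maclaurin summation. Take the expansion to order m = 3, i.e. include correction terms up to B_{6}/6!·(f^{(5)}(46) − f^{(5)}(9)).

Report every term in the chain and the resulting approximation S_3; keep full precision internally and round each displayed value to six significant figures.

∫_9^46 x^2 dx evaluates to 32202.3.
Endpoint term: (f(9) + f(46))/2 = (81.0000 + 2116.00)/2 = 1098.50.
Integral + boundary = 33300.8.
Order-1 term: 1/12 · (92.0000 − 18.0000) = 6.16667.
After k=1: 33307.0.
Order-2 term: −1/720 · (0.00000 − 0.00000) = 0.00000.
After k=2: 33307.0.
Order-3 term: 1/30240 · (0.00000 − 0.00000) = 0.00000.

S_3 ≈ 33307.0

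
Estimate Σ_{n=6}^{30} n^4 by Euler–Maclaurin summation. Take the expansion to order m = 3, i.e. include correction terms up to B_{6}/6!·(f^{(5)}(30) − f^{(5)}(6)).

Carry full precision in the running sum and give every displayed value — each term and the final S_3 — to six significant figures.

S_3 ≈ 5.27302e+06

The integral term ∫_6^30 x^4 dx = 4.85844e+06.
Endpoint term: (f(6) + f(30))/2 = (1296.00 + 810000)/2 = 405648.
Integral + boundary = 5.26409e+06.
Order-1 term: 1/12 · (108000 − 864.000) = 8928.00.
Running total after k=1: 5.27302e+06.
Order-2 term: −1/720 · (720.000 − 144.000) = -0.800000.
Running total after k=2: 5.27302e+06.
Order-3 term: 1/30240 · (0.00000 − 0.00000) = 0.00000.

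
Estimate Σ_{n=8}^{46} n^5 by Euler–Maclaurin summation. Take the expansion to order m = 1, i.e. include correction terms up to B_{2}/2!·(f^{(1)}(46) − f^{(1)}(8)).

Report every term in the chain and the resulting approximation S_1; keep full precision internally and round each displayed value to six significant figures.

The integral term ∫_8^46 x^5 dx = 1.57901e+09.
Boundary: ½(f(8) + f(46)) = ½(32768.0 + 2.05963e+08) = 1.02998e+08.
Running total after boundary: 1.68200e+09.
Order-1 term: 1/12 · (2.23873e+07 − 20480.0) = 1.86390e+06.

S_1 ≈ 1.68387e+09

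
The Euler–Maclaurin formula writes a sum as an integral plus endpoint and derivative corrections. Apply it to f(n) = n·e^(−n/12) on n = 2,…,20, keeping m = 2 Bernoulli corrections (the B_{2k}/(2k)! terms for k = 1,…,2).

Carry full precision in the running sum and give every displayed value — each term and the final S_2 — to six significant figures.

S_2 ≈ 72.3467

∫_2^20 x·e^(−x/12) dx evaluates to 69.6807.
Endpoint term: (f(2) + f(20))/2 = (1.69296 + 3.77751)/2 = 2.73524.
Running total after boundary: 72.4159.
Correction k=1: B_{2}/2! · (f^{(1)}(20) − f^{(1)}(2)) = 1/12 · (-0.125917 − 0.705401) = -0.0692765.
Partial sum through k=1: 72.3467.
Correction k=2: B_{4}/4! · (f^{(3)}(20) − f^{(3)}(2)) = −1/720 · (0.00174885 − 0.0166553) = 2.07034e-05.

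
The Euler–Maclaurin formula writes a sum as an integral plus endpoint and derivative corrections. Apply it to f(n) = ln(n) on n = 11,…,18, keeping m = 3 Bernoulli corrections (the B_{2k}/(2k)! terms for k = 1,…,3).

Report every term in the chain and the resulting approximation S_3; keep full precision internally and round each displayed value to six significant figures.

S_3 ≈ 21.2910

Integral: ∫_11^18 ln(x) dx = 18.6498.
Endpoint term: (f(11) + f(18))/2 = (2.39790 + 2.89037)/2 = 2.64413.
Integral + boundary = 21.2940.
Order-1 term: 1/12 · (0.0555556 − 0.0909091) = -0.00294613.
Partial sum through k=1: 21.2910.
Order-2 term: −1/720 · (0.000342936 − 0.00150263) = 1.61069e-06.
Partial sum through k=2: 21.2910.
Order-3 term: 1/30240 · (1.27013e-05 − 0.000149021) = -4.50793e-09.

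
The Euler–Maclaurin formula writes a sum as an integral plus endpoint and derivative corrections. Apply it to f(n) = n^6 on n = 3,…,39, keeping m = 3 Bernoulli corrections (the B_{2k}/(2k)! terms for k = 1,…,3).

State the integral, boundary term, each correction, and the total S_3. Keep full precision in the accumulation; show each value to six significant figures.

The integral term ∫_3^39 x^6 dx = 1.96044e+10.
Boundary: ½(f(3) + f(39)) = ½(729.000 + 3.51874e+09) = 1.75937e+09.
Integral + boundary = 2.13638e+10.
k=1: B_{2}/(2)! × [f^{(1)}(39) − f^{(1)}(3)] = 1/12 × (5.41345e+08 − 1458.00) = 4.51120e+07.
After k=1: 2.14089e+10.
k=2: B_{4}/(4)! × [f^{(3)}(39) − f^{(3)}(3)] = −1/720 × (7.11828e+06 − 3240.00) = -9882.00.
After k=2: 2.14089e+10.
k=3: B_{6}/(6)! × [f^{(5)}(39) − f^{(5)}(3)] = 1/30240 × (28080.0 − 2160.00) = 0.857143.

S_3 ≈ 2.14089e+10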